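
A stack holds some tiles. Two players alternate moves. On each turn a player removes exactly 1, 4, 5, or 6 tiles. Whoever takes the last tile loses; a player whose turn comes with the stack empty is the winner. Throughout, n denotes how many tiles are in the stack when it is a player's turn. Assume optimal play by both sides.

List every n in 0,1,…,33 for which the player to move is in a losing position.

Work bottom-up. With no move the player to move wins. Otherwise the position is W if at least one move leads to an L position for the opponent, and L if every move leads to a W.
n=0: no move; the opponent has just taken the last tile and therefore loses → W
n=1: →0(W) only, which is W, so L
n=2: →1(L), so W
n=3: →2(W) only, which is W, so L
n=4: →3(L), so W
n=5: →1(L), so W
n=6: →1(L), so W
n=7: →3(L), so W
n=8: →3(L), so W
n=9: →3(L), so W
n=10: →9(W), 6(W), 5(W), 4(W) — all W, so L
n=11: →10(L), so W
n=12: →11(W), 8(W), 7(W), 6(W) — all W, so L
n=13: →12(L), so W
n=14: →10(L), so W
n=15: →10(L), so W
n=16: →12(L), so W
n=17: →12(L), so W
n=18: →12(L), so W
n=19: →18(W), 15(W), 14(W), 13(W) — all W, so L
n=20: →19(L), so W
n=21: →20(W), 17(W), 16(W), 15(W) — all W, so L
n=22: →21(L), so W
n=23: →19(L), so W
n=24: →19(L), so W
n=25: →21(L), so W
n=26: →21(L), so W
n=27: →21(L), so W
n=28: →27(W), 24(W), 23(W), 22(W) — all W, so L
n=29: →28(L), so W
n=30: →29(W), 26(W), 25(W), 24(W) — all W, so L
n=31: →30(L), so W
n=32: →28(L), so W
n=33: →28(L), so W
Reading off the rows marked L gives the requested list; there are 8 such values of n.

1, 3, 10, 12, 19, 21, 28, 30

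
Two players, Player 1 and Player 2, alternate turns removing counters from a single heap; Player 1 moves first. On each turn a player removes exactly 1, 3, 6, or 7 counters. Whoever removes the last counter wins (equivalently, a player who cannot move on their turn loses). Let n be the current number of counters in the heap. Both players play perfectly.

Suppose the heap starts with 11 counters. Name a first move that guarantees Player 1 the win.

Compute win/loss labels from the base case upward. A position with no move is L. Any other position is W if it can reach an L in one move, else L.
n=0: no move → L
n=1: →0(L), so W
n=2: →1(W) only, which is W, so L
n=3: →2(L), so W
n=4: →3(W), 1(W) — all W, so L
n=5: →4(L), so W
n=6: →0(L), so W
n=7: →4(L), so W
n=8: →2(L), so W
n=9: →2(L), so W
n=10: →4(L), so W
n=11: →4(L), so W
From 11, the L positions reachable in one move are: 4.

Remove 7, leaving 4.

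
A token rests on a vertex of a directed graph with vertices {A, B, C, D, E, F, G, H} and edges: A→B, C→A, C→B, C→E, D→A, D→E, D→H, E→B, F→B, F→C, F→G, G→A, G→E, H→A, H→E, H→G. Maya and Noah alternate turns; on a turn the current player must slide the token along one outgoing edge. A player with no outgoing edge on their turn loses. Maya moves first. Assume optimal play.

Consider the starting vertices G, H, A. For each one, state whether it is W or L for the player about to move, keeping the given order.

G: L, H: W, A: W

Work bottom-up. With no move the player to move loses. Otherwise the position is W if at least one move leads to an L position for the opponent, and L if every move leads to a W.
Every edge goes from a vertex to one that appears earlier in the order B, A, E, G, C, F, H, D, so processing vertices in that order labels each vertex after all of its successors.
B: no outgoing edge → L
A: reaches L-position B → W
E: reaches L-position B → W
G: only reaches E(W), A(W), all W → L
C: reaches L-position B → W
F: reaches L-position G → W
H: reaches L-position G → W
D: only reaches H(W), E(W), A(W), all W → L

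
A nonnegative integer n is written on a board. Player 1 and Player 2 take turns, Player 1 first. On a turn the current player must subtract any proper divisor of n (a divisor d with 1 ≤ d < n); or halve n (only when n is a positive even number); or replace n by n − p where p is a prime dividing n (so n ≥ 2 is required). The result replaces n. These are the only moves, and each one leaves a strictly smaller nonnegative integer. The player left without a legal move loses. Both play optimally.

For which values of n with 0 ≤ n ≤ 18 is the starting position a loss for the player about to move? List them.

Classify positions by backward induction: terminal positions (no move available) are L. From any other position, the mover wins iff some move reaches an L.
n=0: no move → L
n=1: no move → L
n=2: W (go to 0, an L position)
n=3: W (go to 0, an L position)
n=4: L (options 2(W), 3(W) are all W)
n=5: W (go to 0, an L position)
n=6: W (go to 4, an L position)
n=7: W (go to 0, an L position)
n=8: W (go to 4, an L position)
n=9: L (options 6(W), 8(W) are all W)
n=10: W (go to 9, an L position)
n=11: W (go to 0, an L position)
n=12: W (go to 9, an L position)
n=13: W (go to 0, an L position)
n=14: L (options 7(W), 12(W), 13(W) are all W)
n=15: W (go to 14, an L position)
n=16: W (go to 14, an L position)
n=17: W (go to 0, an L position)
n=18: W (go to 9, an L position)
The losing starting values of n are exactly the entries labelled L in this table (5 of them).

0, 1, 4, 9, 14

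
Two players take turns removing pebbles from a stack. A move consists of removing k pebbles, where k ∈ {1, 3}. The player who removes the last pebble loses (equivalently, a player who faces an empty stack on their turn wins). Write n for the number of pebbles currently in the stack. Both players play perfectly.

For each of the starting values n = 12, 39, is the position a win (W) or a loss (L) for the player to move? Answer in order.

12: W, 39: L

Label each position W (a win for the player to move) or L (a loss). A position with no legal move is W; any other position is W exactly when some move reaches an L, and L when every move reaches a W.
n=0: no move; the opponent has just taken the last pebble and therefore loses → W
n=1: only reaches 0(W), which is W → L
n=2: reaches L-position 1 → W
n=3: only reaches 2(W), 0(W), all W → L
n=4: reaches L-position 3 → W
n=5: only reaches 4(W), 2(W), all W → L
n=6: reaches L-position 5 → W
n=7: only reaches 6(W), 4(W), all W → L
n=8: reaches L-position 7 → W
n=9: only reaches 8(W), 6(W), all W → L
n=10: reaches L-position 9 → W
n=11: only reaches 10(W), 8(W), all W → L
n=12: reaches L-position 11 → W
n=13: only reaches 12(W), 10(W), all W → L
n=14: reaches L-position 13 → W
n=15: only reaches 14(W), 12(W), all W → L
n=16: reaches L-position 15 → W
n=17: only reaches 16(W), 14(W), all W → L
n=18: reaches L-position 17 → W
n=19: only reaches 18(W), 16(W), all W → L
n=20: reaches L-position 19 → W
n=21: only reaches 20(W), 18(W), all W → L
n=22: reaches L-position 21 → W
n=23: only reaches 22(W), 20(W), all W → L
n=24: reaches L-position 23 → W
n=25: only reaches 24(W), 22(W), all W → L
n=26: reaches L-position 25 → W
n=27: only reaches 26(W), 24(W), all W → L
n=28: reaches L-position 27 → W
n=29: only reaches 28(W), 26(W), all W → L
n=30: reaches L-position 29 → W
n=31: only reaches 30(W), 28(W), all W → L
n=32: reaches L-position 31 → W
n=33: only reaches 32(W), 30(W), all W → L
n=34: reaches L-position 33 → W
n=35: only reaches 34(W), 32(W), all W → L
n=36: reaches L-position 35 → W
n=37: only reaches 36(W), 34(W), all W → L
n=38: reaches L-position 37 → W
n=39: only reaches 38(W), 36(W), all W → L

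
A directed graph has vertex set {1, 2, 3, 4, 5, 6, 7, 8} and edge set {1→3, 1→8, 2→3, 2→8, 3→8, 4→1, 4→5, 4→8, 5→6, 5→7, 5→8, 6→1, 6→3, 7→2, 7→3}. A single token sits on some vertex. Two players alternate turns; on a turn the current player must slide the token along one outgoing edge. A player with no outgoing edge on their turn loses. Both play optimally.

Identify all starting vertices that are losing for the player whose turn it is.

Use the standard recursion: the mover loses at a terminal position; elsewhere, the mover wins exactly when some move hands the opponent an L position.
Every edge goes from a vertex to one that appears earlier in the order 8, 3, 1, 6, 2, 7, 5, 4, so processing vertices in that order labels each vertex after all of its successors.
8: no outgoing edge → L
3: →8(L), so W
1: →8(L), so W
6: →1(W), 3(W) — all W, so L
2: →8(L), so W
7: →2(W), 3(W) — all W, so L
5: →7(L), so W
4: →8(L), so W
The losing starting vertices are exactly the entries labelled L in this table (3 of them).

6, 7, 8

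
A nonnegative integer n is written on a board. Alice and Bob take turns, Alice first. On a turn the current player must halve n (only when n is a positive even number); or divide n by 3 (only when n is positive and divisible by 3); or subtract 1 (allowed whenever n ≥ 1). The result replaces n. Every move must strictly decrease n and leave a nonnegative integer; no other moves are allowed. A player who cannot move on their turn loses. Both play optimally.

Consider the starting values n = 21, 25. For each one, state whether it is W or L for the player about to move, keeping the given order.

Compute win/loss labels from the base case upward. A position with no move is L. Any other position is W if it can reach an L in one move, else L.
n=0: no move → L
n=1: reaches L-position 0 → W
n=2: only reaches 1(W), which is W → L
n=3: reaches L-position 2 → W
n=4: reaches L-position 2 → W
n=5: only reaches 4(W), which is W → L
n=6: reaches L-position 2 → W
n=7: only reaches 6(W), which is W → L
n=8: reaches L-position 7 → W
n=9: only reaches 3(W), 8(W), all W → L
n=10: reaches L-position 5 → W
n=11: only reaches 10(W), which is W → L
n=12: reaches L-position 11 → W
n=13: only reaches 12(W), which is W → L
n=14: reaches L-position 7 → W
n=15: reaches L-position 5 → W
n=16: only reaches 8(W), 15(W), all W → L
n=17: reaches L-position 16 → W
n=18: reaches L-position 9 → W
n=19: only reaches 18(W), which is W → L
n=20: reaches L-position 19 → W
n=21: reaches L-position 7 → W
n=22: reaches L-position 11 → W
n=23: only reaches 22(W), which is W → L
n=24: reaches L-position 23 → W
n=25: only reaches 24(W), which is W → L

21: W, 25: L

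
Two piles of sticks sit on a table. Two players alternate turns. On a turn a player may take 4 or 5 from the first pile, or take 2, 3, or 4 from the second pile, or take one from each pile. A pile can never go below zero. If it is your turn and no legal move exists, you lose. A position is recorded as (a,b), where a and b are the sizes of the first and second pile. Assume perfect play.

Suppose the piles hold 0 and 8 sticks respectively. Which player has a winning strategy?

Classify positions by backward induction: terminal positions (no move available) are L. From any other position, the mover wins iff some move reaches an L.
No move ever increases a pile, so every position that can arise here has a ≤ 0 and b ≤ 8; it is enough to label the cells with 0 ≤ a ≤ 0 and 0 ≤ b ≤ 8.
Every move lowers a or b (never raises either), so fill the grid row by row in increasing a, and left to right within a row: each cell's successors are then already labelled.
      b=0  b=1  b=2  b=3  b=4  b=5  b=6  b=7  b=8
a=0:    L    L    W    W    W    W    L    L    W
Cells with no legal move (terminal, hence L): (0,0), (0,1).
The remaining L cells, each justified by listing all of its moves:
(0,6): →(0,4)(W), (0,3)(W), (0,2)(W) — all W, so L
(0,7): →(0,5)(W), (0,4)(W), (0,3)(W) — all W, so L
Every other cell has at least one move into one of the L cells above, so it is W.
From (0,8) the player to move can move to (0,6), reaching an L position.

The first player wins.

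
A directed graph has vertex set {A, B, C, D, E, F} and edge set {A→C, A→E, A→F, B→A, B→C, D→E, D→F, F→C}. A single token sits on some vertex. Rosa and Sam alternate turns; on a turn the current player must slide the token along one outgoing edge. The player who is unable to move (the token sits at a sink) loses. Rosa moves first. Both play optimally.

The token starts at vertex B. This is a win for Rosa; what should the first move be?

Move to C.

Use the standard recursion: the mover loses at a terminal position; elsewhere, the mover wins exactly when some move hands the opponent an L position.
Every edge goes from a vertex to one that appears earlier in the order E, C, F, A, B, D, so processing vertices in that order labels each vertex after all of its successors.
E: no outgoing edge → L
C: no outgoing edge → L
F: can move to C, which is L ⇒ W
A: can move to C, which is L ⇒ W
B: can move to C, which is L ⇒ W
D: can move to E, which is L ⇒ W
From B, the L positions reachable in one move are: C.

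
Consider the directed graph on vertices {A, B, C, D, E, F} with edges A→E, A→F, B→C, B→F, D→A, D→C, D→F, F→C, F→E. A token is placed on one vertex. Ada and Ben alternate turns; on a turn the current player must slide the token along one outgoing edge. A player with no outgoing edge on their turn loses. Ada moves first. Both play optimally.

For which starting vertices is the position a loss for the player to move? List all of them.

Compute win/loss labels from the base case upward. A position with no move is L. Any other position is W if it can reach an L in one move, else L.
Every edge goes from a vertex to one that appears earlier in the order E, C, F, A, D, B, so processing vertices in that order labels each vertex after all of its successors.
E: no outgoing edge → L
C: no outgoing edge → L
F: W (go to C, an L position)
A: W (go to E, an L position)
D: W (go to C, an L position)
B: W (go to C, an L position)
Reading off the rows marked L gives the requested list; there are 2 such vertices.

C, E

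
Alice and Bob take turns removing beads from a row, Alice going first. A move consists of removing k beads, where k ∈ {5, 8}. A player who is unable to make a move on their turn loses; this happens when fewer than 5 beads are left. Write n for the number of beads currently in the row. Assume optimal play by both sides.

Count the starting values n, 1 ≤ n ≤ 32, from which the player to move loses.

Compute win/loss labels from the base case upward. A position with no move is L. Any other position is W if it can reach an L in one move, else L.
n=0: no move → L
n=1: no move → L
n=2: no move → L
n=3: no move → L
n=4: no move → L
n=5: W (go to 0, an L position)
n=6: W (go to 1, an L position)
n=7: W (go to 2, an L position)
n=8: W (go to 3, an L position)
n=9: W (go to 4, an L position)
n=10: W (go to 2, an L position)
n=11: W (go to 3, an L position)
n=12: W (go to 4, an L position)
n=13: L (options 8(W), 5(W) are all W)
n=14: L (options 9(W), 6(W) are all W)
n=15: L (options 10(W), 7(W) are all W)
n=16: L (options 11(W), 8(W) are all W)
n=17: L (options 12(W), 9(W) are all W)
n=18: W (go to 13, an L position)
n=19: W (go to 14, an L position)
n=20: W (go to 15, an L position)
n=21: W (go to 16, an L position)
n=22: W (go to 17, an L position)
n=23: W (go to 15, an L position)
n=24: W (go to 16, an L position)
n=25: W (go to 17, an L position)
n=26: L (options 21(W), 18(W) are all W)
n=27: L (options 22(W), 19(W) are all W)
n=28: L (options 23(W), 20(W) are all W)
n=29: L (options 24(W), 21(W) are all W)
n=30: L (options 25(W), 22(W) are all W)
n=31: W (go to 26, an L position)
n=32: W (go to 27, an L position)
L entries with 1 ≤ n ≤ 32 (n=0 is outside the asked range and is not counted): n = 1, 2, 3, 4, 13, 14, 15, 16, 17, 26, 27, 28, 29, 30; that makes 14.

14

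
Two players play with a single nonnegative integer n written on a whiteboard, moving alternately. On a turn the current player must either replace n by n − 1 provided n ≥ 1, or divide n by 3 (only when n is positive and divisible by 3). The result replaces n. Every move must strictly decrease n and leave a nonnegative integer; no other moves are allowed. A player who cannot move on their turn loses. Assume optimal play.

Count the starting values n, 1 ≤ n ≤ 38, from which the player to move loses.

Compute win/loss labels from the base case upward. A position with no move is L. Any other position is W if it can reach an L in one move, else L.
n=0: no move → L
n=1: →0(L), so W
n=2: →1(W) only, which is W, so L
n=3: →2(L), so W
n=4: →3(W) only, which is W, so L
n=5: →4(L), so W
n=6: →2(L), so W
n=7: →6(W) only, which is W, so L
n=8: →7(L), so W
n=9: →3(W), 8(W) — all W, so L
n=10: →9(L), so W
n=11: →10(W) only, which is W, so L
n=12: →4(L), so W
n=13: →12(W) only, which is W, so L
n=14: →13(L), so W
n=15: →5(W), 14(W) — all W, so L
n=16: →15(L), so W
n=17: →16(W) only, which is W, so L
n=18: →17(L), so W
n=19: →18(W) only, which is W, so L
n=20: →19(L), so W
n=21: →7(L), so W
n=22: →21(W) only, which is W, so L
n=23: →22(L), so W
n=24: →8(W), 23(W) — all W, so L
n=25: →24(L), so W
n=26: →25(W) only, which is W, so L
n=27: →9(L), so W
n=28: →27(W) only, which is W, so L
n=29: →28(L), so W
n=30: →10(W), 29(W) — all W, so L
n=31: →30(L), so W
n=32: →31(W) only, which is W, so L
n=33: →11(L), so W
n=34: →33(W) only, which is W, so L
n=35: →34(L), so W
n=36: →12(W), 35(W) — all W, so L
n=37: →36(L), so W
n=38: →37(W) only, which is W, so L
L entries with 1 ≤ n ≤ 38 (n=0 is outside the asked range and is not counted): n = 2, 4, 7, 9, 11, 13, 15, 17, 19, 22, 24, 26, 28, 30, 32, 34, 36, 38; that makes 18.

18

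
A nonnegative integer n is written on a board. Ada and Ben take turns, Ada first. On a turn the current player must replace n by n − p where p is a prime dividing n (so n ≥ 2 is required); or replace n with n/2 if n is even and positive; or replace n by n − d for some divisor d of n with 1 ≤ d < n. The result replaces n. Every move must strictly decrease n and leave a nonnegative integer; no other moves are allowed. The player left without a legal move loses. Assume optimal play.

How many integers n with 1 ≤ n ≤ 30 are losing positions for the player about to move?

Build the W/L table. Terminal = L. A non-terminal position is W if it has a move to some L; otherwise it is L.
n=0: no move → L
n=1: no move → L
n=2: reaches L-position 0 → W
n=3: reaches L-position 0 → W
n=4: only reaches 2(W), 3(W), all W → L
n=5: reaches L-position 0 → W
n=6: reaches L-position 4 → W
n=7: reaches L-position 0 → W
n=8: reaches L-position 4 → W
n=9: only reaches 6(W), 8(W), all W → L
n=10: reaches L-position 9 → W
n=11: reaches L-position 0 → W
n=12: reaches L-position 9 → W
n=13: reaches L-position 0 → W
n=14: only reaches 7(W), 12(W), 13(W), all W → L
n=15: reaches L-position 14 → W
n=16: reaches L-position 14 → W
n=17: reaches L-position 0 → W
n=18: reaches L-position 9 → W
n=19: reaches L-position 0 → W
n=20: only reaches 10(W), 15(W), 16(W), 18(W), 19(W), all W → L
n=21: reaches L-position 14 → W
n=22: reaches L-position 20 → W
n=23: reaches L-position 0 → W
n=24: reaches L-position 20 → W
n=25: reaches L-position 20 → W
n=26: only reaches 13(W), 24(W), 25(W), all W → L
n=27: reaches L-position 26 → W
n=28: reaches L-position 14 → W
n=29: reaches L-position 0 → W
n=30: reaches L-position 20 → W
L entries with 1 ≤ n ≤ 30 (n=0 is outside the asked range and is not counted): n = 1, 4, 9, 14, 20, 26; that makes 6.

6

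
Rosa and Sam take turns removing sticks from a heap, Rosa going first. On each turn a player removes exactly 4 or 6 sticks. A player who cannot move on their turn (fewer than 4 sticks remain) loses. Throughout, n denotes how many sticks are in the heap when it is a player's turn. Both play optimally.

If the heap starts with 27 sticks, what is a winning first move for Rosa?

Label each position W (a win for the player to move) or L (a loss). A position with no legal move is L; any other position is W exactly when some move reaches an L, and L when every move reaches a W.
n=0: no move → L
n=1: no move → L
n=2: no move → L
n=3: no move → L
n=4: →0(L), so W
n=5: →1(L), so W
n=6: →2(L), so W
n=7: →3(L), so W
n=8: →2(L), so W
n=9: →3(L), so W
n=10: →6(W), 4(W) — all W, so L
n=11: →7(W), 5(W) — all W, so L
n=12: →8(W), 6(W) — all W, so L
n=13: →9(W), 7(W) — all W, so L
n=14: →10(L), so W
n=15: →11(L), so W
n=16: →12(L), so W
n=17: →13(L), so W
n=18: →12(L), so W
n=19: →13(L), so W
n=20: →16(W), 14(W) — all W, so L
n=21: →17(W), 15(W) — all W, so L
n=22: →18(W), 16(W) — all W, so L
n=23: →19(W), 17(W) — all W, so L
n=24: →20(L), so W
n=25: →21(L), so W
n=26: →22(L), so W
n=27: →23(L), so W
From 27, the L positions reachable in one move are: 23, 21. Any move reaching one of these is winning.

Remove 4, leaving 23.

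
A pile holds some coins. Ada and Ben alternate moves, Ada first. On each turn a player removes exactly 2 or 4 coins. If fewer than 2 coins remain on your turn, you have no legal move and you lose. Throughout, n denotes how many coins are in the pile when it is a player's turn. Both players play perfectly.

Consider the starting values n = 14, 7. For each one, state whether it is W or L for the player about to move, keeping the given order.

Classify positions by backward induction: terminal positions (no move available) are L. From any other position, the mover wins iff some move reaches an L.
n=0: no move → L
n=1: no move → L
n=2: reaches L-position 0 → W
n=3: reaches L-position 1 → W
n=4: reaches L-position 0 → W
n=5: reaches L-position 1 → W
n=6: only reaches 4(W), 2(W), all W → L
n=7: only reaches 5(W), 3(W), all W → L
n=8: reaches L-position 6 → W
n=9: reaches L-position 7 → W
n=10: reaches L-position 6 → W
n=11: reaches L-position 7 → W
n=12: only reaches 10(W), 8(W), all W → L
n=13: only reaches 11(W), 9(W), all W → L
n=14: reaches L-position 12 → W

14: W, 7: L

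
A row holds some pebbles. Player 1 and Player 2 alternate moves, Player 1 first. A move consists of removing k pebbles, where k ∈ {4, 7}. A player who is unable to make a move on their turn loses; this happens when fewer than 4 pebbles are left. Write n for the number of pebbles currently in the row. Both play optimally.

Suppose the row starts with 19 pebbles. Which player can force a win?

Player 1 wins.

Classify positions by backward induction: terminal positions (no move available) are L. From any other position, the mover wins iff some move reaches an L.
n=0: no move → L
n=1: no move → L
n=2: no move → L
n=3: no move → L
n=4: →0(L), so W
n=5: →1(L), so W
n=6: →2(L), so W
n=7: →3(L), so W
n=8: →1(L), so W
n=9: →2(L), so W
n=10: →3(L), so W
n=11: →7(W), 4(W) — all W, so L
n=12: →8(W), 5(W) — all W, so L
n=13: →9(W), 6(W) — all W, so L
n=14: →10(W), 7(W) — all W, so L
n=15: →11(L), so W
n=16: →12(L), so W
n=17: →13(L), so W
n=18: →14(L), so W
n=19: →12(L), so W
The starting position 19 is W: Player 1 should remove 7, leaving 12, handing over an L position.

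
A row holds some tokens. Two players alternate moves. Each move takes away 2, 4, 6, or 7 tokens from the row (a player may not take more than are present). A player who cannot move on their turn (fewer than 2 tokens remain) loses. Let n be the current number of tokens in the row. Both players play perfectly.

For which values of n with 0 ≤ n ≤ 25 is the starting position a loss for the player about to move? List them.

0, 1, 9, 10, 18, 19

Classify positions by backward induction: terminal positions (no move available) are L. From any other position, the mover wins iff some move reaches an L.
n=0: no move → L
n=1: no move → L
n=2: →0(L), so W
n=3: →1(L), so W
n=4: →0(L), so W
n=5: →1(L), so W
n=6: →0(L), so W
n=7: →1(L), so W
n=8: →1(L), so W
n=9: →7(W), 5(W), 3(W), 2(W) — all W, so L
n=10: →8(W), 6(W), 4(W), 3(W) — all W, so L
n=11: →9(L), so W
n=12: →10(L), so W
n=13: →9(L), so W
n=14: →10(L), so W
n=15: →9(L), so W
n=16: →10(L), so W
n=17: →10(L), so W
n=18: →16(W), 14(W), 12(W), 11(W) — all W, so L
n=19: →17(W), 15(W), 13(W), 12(W) — all W, so L
n=20: →18(L), so W
n=21: →19(L), so W
n=22: →18(L), so W
n=23: →19(L), so W
n=24: →18(L), so W
n=25: →19(L), so W
The losing starting values of n are exactly the entries labelled L in this table (6 of them).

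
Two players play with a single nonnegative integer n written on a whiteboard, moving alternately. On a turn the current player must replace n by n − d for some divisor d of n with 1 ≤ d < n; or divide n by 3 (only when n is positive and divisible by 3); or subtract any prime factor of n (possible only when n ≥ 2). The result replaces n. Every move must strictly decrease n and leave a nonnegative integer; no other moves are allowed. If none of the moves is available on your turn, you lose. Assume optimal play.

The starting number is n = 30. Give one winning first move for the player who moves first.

Move to 20.

Positions with no move are L. A position that does have a move is losing for the player to move precisely when every available move leads to a winning position for the opponent. Fill in the labels:
n=0: no move → L
n=1: no move → L
n=2: →0(L), so W
n=3: →0(L), so W
n=4: →2(W), 3(W) — all W, so L
n=5: →0(L), so W
n=6: →4(L), so W
n=7: →0(L), so W
n=8: →4(L), so W
n=9: →3(W), 6(W), 8(W) — all W, so L
n=10: →9(L), so W
n=11: →0(L), so W
n=12: →4(L), so W
n=13: →0(L), so W
n=14: →7(W), 12(W), 13(W) — all W, so L
n=15: →14(L), so W
n=16: →14(L), so W
n=17: →0(L), so W
n=18: →9(L), so W
n=19: →0(L), so W
n=20: →10(W), 15(W), 16(W), 18(W), 19(W) — all W, so L
n=21: →14(L), so W
n=22: →20(L), so W
n=23: →0(L), so W
n=24: →20(L), so W
n=25: →20(L), so W
n=26: →13(W), 24(W), 25(W) — all W, so L
n=27: →9(L), so W
n=28: →14(L), so W
n=29: →0(L), so W
n=30: →20(L), so W
From 30, the L positions reachable in one move are: 20.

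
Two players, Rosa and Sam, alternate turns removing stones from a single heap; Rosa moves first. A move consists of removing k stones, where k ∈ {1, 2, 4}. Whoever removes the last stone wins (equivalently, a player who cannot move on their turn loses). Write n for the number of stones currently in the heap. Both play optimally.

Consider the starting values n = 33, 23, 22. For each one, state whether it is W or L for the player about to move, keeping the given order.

33: L, 23: W, 22: W

Positions with no move are L. A position that does have a move is losing for the player to move precisely when every available move leads to a winning position for the opponent. Fill in the labels:
n=0: no move → L
n=1: reaches L-position 0 → W
n=2: reaches L-position 0 → W
n=3: only reaches 2(W), 1(W), all W → L
n=4: reaches L-position 3 → W
n=5: reaches L-position 3 → W
n=6: only reaches 5(W), 4(W), 2(W), all W → L
n=7: reaches L-position 6 → W
n=8: reaches L-position 6 → W
n=9: only reaches 8(W), 7(W), 5(W), all W → L
n=10: reaches L-position 9 → W
n=11: reaches L-position 9 → W
n=12: only reaches 11(W), 10(W), 8(W), all W → L
n=13: reaches L-position 12 → W
n=14: reaches L-position 12 → W
n=15: only reaches 14(W), 13(W), 11(W), all W → L
n=16: reaches L-position 15 → W
n=17: reaches L-position 15 → W
n=18: only reaches 17(W), 16(W), 14(W), all W → L
n=19: reaches L-position 18 → W
n=20: reaches L-position 18 → W
n=21: only reaches 20(W), 19(W), 17(W), all W → L
n=22: reaches L-position 21 → W
n=23: reaches L-position 21 → W
n=24: only reaches 23(W), 22(W), 20(W), all W → L
n=25: reaches L-position 24 → W
n=26: reaches L-position 24 → W
n=27: only reaches 26(W), 25(W), 23(W), all W → L
n=28: reaches L-position 27 → W
n=29: reaches L-position 27 → W
n=30: only reaches 29(W), 28(W), 26(W), all W → L
n=31: reaches L-position 30 → W
n=32: reaches L-position 30 → W
n=33: only reaches 32(W), 31(W), 29(W), all W → L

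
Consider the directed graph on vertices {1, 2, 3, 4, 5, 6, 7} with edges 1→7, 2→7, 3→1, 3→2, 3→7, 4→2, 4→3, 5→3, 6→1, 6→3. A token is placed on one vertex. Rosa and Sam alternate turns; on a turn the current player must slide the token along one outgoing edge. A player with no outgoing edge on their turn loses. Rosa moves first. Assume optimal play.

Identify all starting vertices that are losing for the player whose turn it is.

Compute win/loss labels from the base case upward. A position with no move is L. Any other position is W if it can reach an L in one move, else L.
Every edge goes from a vertex to one that appears earlier in the order 7, 1, 2, 3, 6, 4, 5, so processing vertices in that order labels each vertex after all of its successors.
7: no outgoing edge → L
1: reaches L-position 7 → W
2: reaches L-position 7 → W
3: reaches L-position 7 → W
6: only reaches 3(W), 1(W), all W → L
4: only reaches 3(W), 2(W), all W → L
5: only reaches 3(W), which is W → L
The losing starting vertices are exactly the entries labelled L in this table (4 of them).

4, 5, 6, 7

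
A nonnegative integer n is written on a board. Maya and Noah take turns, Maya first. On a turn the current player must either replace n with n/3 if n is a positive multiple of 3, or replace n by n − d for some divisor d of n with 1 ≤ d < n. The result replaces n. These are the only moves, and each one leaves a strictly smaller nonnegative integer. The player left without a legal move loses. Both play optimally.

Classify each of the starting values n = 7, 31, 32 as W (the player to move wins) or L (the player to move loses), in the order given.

Label each position W (a win for the player to move) or L (a loss). A position with no legal move is L; any other position is W exactly when some move reaches an L, and L when every move reaches a W.
n=0: no move → L
n=1: no move → L
n=2: reaches L-position 1 → W
n=3: reaches L-position 1 → W
n=4: only reaches 2(W), 3(W), all W → L
n=5: reaches L-position 4 → W
n=6: reaches L-position 4 → W
n=7: only reaches 6(W), which is W → L
n=8: reaches L-position 4 → W
n=9: only reaches 3(W), 6(W), 8(W), all W → L
n=10: reaches L-position 9 → W
n=11: only reaches 10(W), which is W → L
n=12: reaches L-position 4 → W
n=13: only reaches 12(W), which is W → L
n=14: reaches L-position 7 → W
n=15: only reaches 5(W), 10(W), 12(W), 14(W), all W → L
n=16: reaches L-position 15 → W
n=17: only reaches 16(W), which is W → L
n=18: reaches L-position 9 → W
n=19: only reaches 18(W), which is W → L
n=20: reaches L-position 15 → W
n=21: reaches L-position 7 → W
n=22: reaches L-position 11 → W
n=23: only reaches 22(W), which is W → L
n=24: reaches L-position 23 → W
n=25: only reaches 20(W), 24(W), all W → L
n=26: reaches L-position 13 → W
n=27: reaches L-position 9 → W
n=28: only reaches 14(W), 21(W), 24(W), 26(W), 27(W), all W → L
n=29: reaches L-position 28 → W
n=30: reaches L-position 15 → W
n=31: only reaches 30(W), which is W → L
n=32: reaches L-position 28 → W

7: L, 31: L, 32: W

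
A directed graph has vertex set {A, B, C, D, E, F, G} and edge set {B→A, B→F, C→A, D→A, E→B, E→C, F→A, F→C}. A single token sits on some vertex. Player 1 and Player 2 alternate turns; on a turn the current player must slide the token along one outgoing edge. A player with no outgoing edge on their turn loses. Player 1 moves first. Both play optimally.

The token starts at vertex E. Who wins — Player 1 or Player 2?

Compute win/loss labels from the base case upward. A position with no move is L. Any other position is W if it can reach an L in one move, else L.
Every edge goes from a vertex to one that appears earlier in the order A, G, C, F, B, E, D, so processing vertices in that order labels each vertex after all of its successors.
A: no outgoing edge → L
G: no outgoing edge → L
C: reaches L-position A → W
F: reaches L-position A → W
B: reaches L-position A → W
E: only reaches B(W), C(W), all W → L
D: reaches L-position A → W
Every move from E reaches a W position, so the mover loses.

Player 2 wins.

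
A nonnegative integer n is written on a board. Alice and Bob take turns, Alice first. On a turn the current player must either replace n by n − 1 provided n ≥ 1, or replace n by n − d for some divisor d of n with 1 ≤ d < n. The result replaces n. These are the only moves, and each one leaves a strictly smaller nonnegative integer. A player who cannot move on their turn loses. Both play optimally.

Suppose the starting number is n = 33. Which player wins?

Bob wins.

Use the standard recursion: the mover loses at a terminal position; elsewhere, the mover wins exactly when some move hands the opponent an L position.
n=0: no move → L
n=1: can move to 0, which is L ⇒ W
n=2: the only move is to 1(W), a W ⇒ L
n=3: can move to 2, which is L ⇒ W
n=4: can move to 2, which is L ⇒ W
n=5: the only move is to 4(W), a W ⇒ L
n=6: can move to 5, which is L ⇒ W
n=7: the only move is to 6(W), a W ⇒ L
n=8: can move to 7, which is L ⇒ W
n=9: moves to 6(W), 8(W); every one is W ⇒ L
n=10: can move to 5, which is L ⇒ W
n=11: the only move is to 10(W), a W ⇒ L
n=12: can move to 9, which is L ⇒ W
n=13: the only move is to 12(W), a W ⇒ L
n=14: can move to 7, which is L ⇒ W
n=15: moves to 10(W), 12(W), 14(W); every one is W ⇒ L
n=16: can move to 15, which is L ⇒ W
n=17: the only move is to 16(W), a W ⇒ L
n=18: can move to 9, which is L ⇒ W
n=19: the only move is to 18(W), a W ⇒ L
n=20: can move to 15, which is L ⇒ W
n=21: moves to 14(W), 18(W), 20(W); every one is W ⇒ L
n=22: can move to 11, which is L ⇒ W
n=23: the only move is to 22(W), a W ⇒ L
n=24: can move to 21, which is L ⇒ W
n=25: moves to 20(W), 24(W); every one is W ⇒ L
n=26: can move to 13, which is L ⇒ W
n=27: moves to 18(W), 24(W), 26(W); every one is W ⇒ L
n=28: can move to 21, which is L ⇒ W
n=29: the only move is to 28(W), a W ⇒ L
n=30: can move to 15, which is L ⇒ W
n=31: the only move is to 30(W), a W ⇒ L
n=32: can move to 31, which is L ⇒ W
n=33: moves to 22(W), 30(W), 32(W); every one is W ⇒ L
The starting position 33 is L: whatever Alice does, the opponent receives a W position.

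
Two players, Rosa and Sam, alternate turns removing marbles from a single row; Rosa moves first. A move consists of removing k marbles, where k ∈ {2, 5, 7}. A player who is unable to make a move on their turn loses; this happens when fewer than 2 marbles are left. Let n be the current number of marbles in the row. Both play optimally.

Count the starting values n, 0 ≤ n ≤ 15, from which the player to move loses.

6

Build the W/L table. Terminal = L. A non-terminal position is W if it has a move to some L; otherwise it is L.
n=0: no move → L
n=1: no move → L
n=2: →0(L), so W
n=3: →1(L), so W
n=4: →2(W) only, which is W, so L
n=5: →0(L), so W
n=6: →4(L), so W
n=7: →0(L), so W
n=8: →1(L), so W
n=9: →4(L), so W
n=10: →8(W), 5(W), 3(W) — all W, so L
n=11: →4(L), so W
n=12: →10(L), so W
n=13: →11(W), 8(W), 6(W) — all W, so L
n=14: →12(W), 9(W), 7(W) — all W, so L
n=15: →13(L), so W
L entries with 0 ≤ n ≤ 15: n = 0, 1, 4, 10, 13, 14; that makes 6.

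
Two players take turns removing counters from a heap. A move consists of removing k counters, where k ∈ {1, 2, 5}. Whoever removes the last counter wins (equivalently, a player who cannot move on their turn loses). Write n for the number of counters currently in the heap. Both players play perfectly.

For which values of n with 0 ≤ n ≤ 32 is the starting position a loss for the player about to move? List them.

0, 3, 6, 9, 12, 15, 18, 21, 24, 27, 30

Label each position W (a win for the player to move) or L (a loss). A position with no legal move is L; any other position is W exactly when some move reaches an L, and L when every move reaches a W.
n=0: no move → L
n=1: reaches L-position 0 → W
n=2: reaches L-position 0 → W
n=3: only reaches 2(W), 1(W), all W → L
n=4: reaches L-position 3 → W
n=5: reaches L-position 3 → W
n=6: only reaches 5(W), 4(W), 1(W), all W → L
n=7: reaches L-position 6 → W
n=8: reaches L-position 6 → W
n=9: only reaches 8(W), 7(W), 4(W), all W → L
n=10: reaches L-position 9 → W
n=11: reaches L-position 9 → W
n=12: only reaches 11(W), 10(W), 7(W), all W → L
n=13: reaches L-position 12 → W
n=14: reaches L-position 12 → W
n=15: only reaches 14(W), 13(W), 10(W), all W → L
n=16: reaches L-position 15 → W
n=17: reaches L-position 15 → W
n=18: only reaches 17(W), 16(W), 13(W), all W → L
n=19: reaches L-position 18 → W
n=20: reaches L-position 18 → W
n=21: only reaches 20(W), 19(W), 16(W), all W → L
n=22: reaches L-position 21 → W
n=23: reaches L-position 21 → W
n=24: only reaches 23(W), 22(W), 19(W), all W → L
n=25: reaches L-position 24 → W
n=26: reaches L-position 24 → W
n=27: only reaches 26(W), 25(W), 22(W), all W → L
n=28: reaches L-position 27 → W
n=29: reaches L-position 27 → W
n=30: only reaches 29(W), 28(W), 25(W), all W → L
n=31: reaches L-position 30 → W
n=32: reaches L-position 30 → W
The losing starting values of n are exactly the entries labelled L in this table (11 of them).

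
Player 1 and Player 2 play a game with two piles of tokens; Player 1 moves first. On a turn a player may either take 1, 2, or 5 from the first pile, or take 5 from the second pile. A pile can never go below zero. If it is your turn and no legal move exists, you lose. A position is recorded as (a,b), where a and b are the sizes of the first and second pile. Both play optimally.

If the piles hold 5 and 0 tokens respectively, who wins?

Player 1 wins.

Positions with no move are L. A position that does have a move is losing for the player to move precisely when every available move leads to a winning position for the opponent. Fill in the labels:
No move ever increases a pile, so every position that can arise here has a ≤ 5 and b ≤ 0; it is enough to label the cells with 0 ≤ a ≤ 5 and 0 ≤ b ≤ 0.
Every move lowers a or b (never raises either), so fill the grid row by row in increasing a, and left to right within a row: each cell's successors are then already labelled.
      b=0
a=0:    L
a=1:    W
a=2:    W
a=3:    L
a=4:    W
a=5:    W
Cells with no legal move (terminal, hence L): (0,0).
The remaining L cells, each justified by listing all of its moves:
(3,0): →(2,0)(W), (1,0)(W) — all W, so L
Every other cell has at least one move into one of the L cells above, so it is W.
From (5,0) Player 1 can move to (3,0), reaching an L position.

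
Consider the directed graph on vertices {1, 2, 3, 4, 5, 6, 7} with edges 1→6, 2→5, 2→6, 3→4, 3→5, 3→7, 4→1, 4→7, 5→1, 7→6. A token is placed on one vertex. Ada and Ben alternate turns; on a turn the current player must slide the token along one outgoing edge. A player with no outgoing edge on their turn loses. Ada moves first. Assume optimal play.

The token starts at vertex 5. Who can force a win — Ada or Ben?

Label each position W (a win for the player to move) or L (a loss). A position with no legal move is L; any other position is W exactly when some move reaches an L, and L when every move reaches a W.
Every edge goes from a vertex to one that appears earlier in the order 6, 1, 7, 4, 5, 2, 3, so processing vertices in that order labels each vertex after all of its successors.
6: no outgoing edge → L
1: can move to 6, which is L ⇒ W
7: can move to 6, which is L ⇒ W
4: moves to 7(W), 1(W); every one is W ⇒ L
5: the only move is to 1(W), a W ⇒ L
2: can move to 5, which is L ⇒ W
3: can move to 5, which is L ⇒ W
The starting position 5 is L: whatever Ada does, the opponent receives a W position.

Ben wins.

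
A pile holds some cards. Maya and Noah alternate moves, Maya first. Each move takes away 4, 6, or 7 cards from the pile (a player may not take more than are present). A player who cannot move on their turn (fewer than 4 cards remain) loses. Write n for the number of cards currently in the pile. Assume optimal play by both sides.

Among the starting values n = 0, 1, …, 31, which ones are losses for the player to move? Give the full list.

0, 1, 2, 3, 11, 12, 13, 14, 22, 23, 24, 25

Build the W/L table. Terminal = L. A non-terminal position is W if it has a move to some L; otherwise it is L.
n=0: no move → L
n=1: no move → L
n=2: no move → L
n=3: no move → L
n=4: W (go to 0, an L position)
n=5: W (go to 1, an L position)
n=6: W (go to 2, an L position)
n=7: W (go to 3, an L position)
n=8: W (go to 2, an L position)
n=9: W (go to 3, an L position)
n=10: W (go to 3, an L position)
n=11: L (options 7(W), 5(W), 4(W) are all W)
n=12: L (options 8(W), 6(W), 5(W) are all W)
n=13: L (options 9(W), 7(W), 6(W) are all W)
n=14: L (options 10(W), 8(W), 7(W) are all W)
n=15: W (go to 11, an L position)
n=16: W (go to 12, an L position)
n=17: W (go to 13, an L position)
n=18: W (go to 14, an L position)
n=19: W (go to 13, an L position)
n=20: W (go to 14, an L position)
n=21: W (go to 14, an L position)
n=22: L (options 18(W), 16(W), 15(W) are all W)
n=23: L (options 19(W), 17(W), 16(W) are all W)
n=24: L (options 20(W), 18(W), 17(W) are all W)
n=25: L (options 21(W), 19(W), 18(W) are all W)
n=26: W (go to 22, an L position)
n=27: W (go to 23, an L position)
n=28: W (go to 24, an L position)
n=29: W (go to 25, an L position)
n=30: W (go to 24, an L position)
n=31: W (go to 25, an L position)
Reading off the rows marked L gives the requested list; there are 12 such values of n.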